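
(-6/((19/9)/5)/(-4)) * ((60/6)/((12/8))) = 450/19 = 23.68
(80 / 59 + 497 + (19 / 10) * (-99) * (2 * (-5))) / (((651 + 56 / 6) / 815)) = 343233990 / 116879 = 2936.66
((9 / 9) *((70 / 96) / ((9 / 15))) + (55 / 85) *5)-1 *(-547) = 1349951 / 2448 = 551.45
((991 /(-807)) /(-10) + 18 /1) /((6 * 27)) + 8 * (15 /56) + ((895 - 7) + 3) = 893.25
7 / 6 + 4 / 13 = 115 / 78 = 1.47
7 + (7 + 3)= 17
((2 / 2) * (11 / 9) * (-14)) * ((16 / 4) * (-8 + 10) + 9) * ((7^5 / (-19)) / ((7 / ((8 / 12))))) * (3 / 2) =6285818 / 171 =36759.17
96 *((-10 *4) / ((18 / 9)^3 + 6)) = -1920 / 7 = -274.29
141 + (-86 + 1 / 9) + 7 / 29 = 14447 / 261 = 55.35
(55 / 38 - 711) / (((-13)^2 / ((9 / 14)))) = -242667 / 89908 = -2.70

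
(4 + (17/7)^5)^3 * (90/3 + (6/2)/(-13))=1272677434947293241375/61718299629259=20620746.89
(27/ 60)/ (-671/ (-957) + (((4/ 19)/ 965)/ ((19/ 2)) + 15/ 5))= 54553959/ 448696904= 0.12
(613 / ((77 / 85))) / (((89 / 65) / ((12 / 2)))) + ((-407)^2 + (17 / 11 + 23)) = 1155681757 / 6853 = 168638.81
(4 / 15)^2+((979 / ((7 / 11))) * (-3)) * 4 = -18461.07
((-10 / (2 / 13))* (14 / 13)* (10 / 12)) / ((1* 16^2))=-0.23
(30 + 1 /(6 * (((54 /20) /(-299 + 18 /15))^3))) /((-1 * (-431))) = -13203401206 /25450119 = -518.80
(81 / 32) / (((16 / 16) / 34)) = 1377 / 16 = 86.06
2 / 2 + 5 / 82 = 1.06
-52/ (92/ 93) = -1209/ 23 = -52.57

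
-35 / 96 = -0.36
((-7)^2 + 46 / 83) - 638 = -48841 / 83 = -588.45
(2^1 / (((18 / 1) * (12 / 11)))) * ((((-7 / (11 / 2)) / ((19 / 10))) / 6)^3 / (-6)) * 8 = 343000 / 1815076593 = 0.00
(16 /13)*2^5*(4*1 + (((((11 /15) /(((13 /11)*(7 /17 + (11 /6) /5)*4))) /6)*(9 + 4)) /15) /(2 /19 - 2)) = 328037024 /2090205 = 156.94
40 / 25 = 8 / 5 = 1.60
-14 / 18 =-7 / 9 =-0.78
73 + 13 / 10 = 743 / 10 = 74.30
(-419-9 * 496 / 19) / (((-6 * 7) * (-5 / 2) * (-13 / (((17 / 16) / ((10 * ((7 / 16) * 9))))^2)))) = 20519 / 58820580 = 0.00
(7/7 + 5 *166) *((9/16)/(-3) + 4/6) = 6371/16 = 398.19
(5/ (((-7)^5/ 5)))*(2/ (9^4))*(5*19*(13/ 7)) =-61750/ 771895089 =-0.00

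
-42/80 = -21/40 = -0.52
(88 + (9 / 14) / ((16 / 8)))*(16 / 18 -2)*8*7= -49460 / 9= -5495.56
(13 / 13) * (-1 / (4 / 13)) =-3.25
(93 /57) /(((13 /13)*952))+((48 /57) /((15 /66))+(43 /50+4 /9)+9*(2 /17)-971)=-3927071117 /4069800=-964.93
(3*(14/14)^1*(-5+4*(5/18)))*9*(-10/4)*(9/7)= 675/2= 337.50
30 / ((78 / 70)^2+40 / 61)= 15.81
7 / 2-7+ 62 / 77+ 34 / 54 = -8587 / 4158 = -2.07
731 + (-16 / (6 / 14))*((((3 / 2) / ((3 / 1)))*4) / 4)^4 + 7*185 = 6071 / 3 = 2023.67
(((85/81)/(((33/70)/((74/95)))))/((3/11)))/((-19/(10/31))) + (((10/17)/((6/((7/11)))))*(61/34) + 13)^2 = 171.81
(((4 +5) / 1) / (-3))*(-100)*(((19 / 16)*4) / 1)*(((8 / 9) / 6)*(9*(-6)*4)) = -45600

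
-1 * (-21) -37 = -16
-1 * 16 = -16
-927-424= -1351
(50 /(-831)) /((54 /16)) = -400 /22437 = -0.02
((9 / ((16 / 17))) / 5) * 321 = 49113 / 80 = 613.91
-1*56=-56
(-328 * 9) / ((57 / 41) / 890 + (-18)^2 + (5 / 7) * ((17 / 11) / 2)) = -4147161480 / 455953867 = -9.10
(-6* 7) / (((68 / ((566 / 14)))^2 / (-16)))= 480534 / 2023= 237.54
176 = 176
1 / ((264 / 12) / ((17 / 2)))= 17 / 44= 0.39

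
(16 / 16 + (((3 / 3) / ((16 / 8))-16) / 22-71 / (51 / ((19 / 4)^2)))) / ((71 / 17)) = -279289 / 37488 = -7.45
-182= -182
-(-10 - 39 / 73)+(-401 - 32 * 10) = -710.47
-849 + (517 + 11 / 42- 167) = -20947 / 42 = -498.74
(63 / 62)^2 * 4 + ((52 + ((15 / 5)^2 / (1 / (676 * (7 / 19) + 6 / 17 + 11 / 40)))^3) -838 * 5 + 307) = 23517576544022015100512073 / 2072578213568000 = 11347015224.84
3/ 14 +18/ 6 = 45/ 14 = 3.21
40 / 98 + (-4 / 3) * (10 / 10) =-0.93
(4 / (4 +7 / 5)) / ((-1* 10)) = -2 / 27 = -0.07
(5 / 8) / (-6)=-5 / 48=-0.10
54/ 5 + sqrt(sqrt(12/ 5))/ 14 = sqrt(2) * 3^(1/ 4) * 5^(3/ 4)/ 70 + 54/ 5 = 10.89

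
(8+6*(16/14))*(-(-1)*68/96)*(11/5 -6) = -4199/105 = -39.99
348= 348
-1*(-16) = 16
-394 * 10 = -3940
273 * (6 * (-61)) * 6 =-599508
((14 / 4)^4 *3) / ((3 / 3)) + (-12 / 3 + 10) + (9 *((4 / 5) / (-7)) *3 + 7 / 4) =254717 / 560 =454.85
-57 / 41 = -1.39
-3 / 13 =-0.23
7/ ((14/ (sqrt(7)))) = sqrt(7)/ 2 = 1.32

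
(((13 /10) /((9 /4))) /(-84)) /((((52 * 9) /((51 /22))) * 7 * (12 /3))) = -17 /13970880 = -0.00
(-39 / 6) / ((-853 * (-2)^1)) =-13 / 3412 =-0.00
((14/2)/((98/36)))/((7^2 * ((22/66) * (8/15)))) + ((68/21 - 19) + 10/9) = -177263/12348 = -14.36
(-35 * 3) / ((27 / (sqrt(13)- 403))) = 1553.20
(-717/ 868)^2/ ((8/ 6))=1542267/ 3013696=0.51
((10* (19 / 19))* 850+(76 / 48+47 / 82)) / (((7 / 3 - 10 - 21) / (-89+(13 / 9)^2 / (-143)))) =41470866754 / 1570833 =26400.56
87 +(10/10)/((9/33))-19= 215/3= 71.67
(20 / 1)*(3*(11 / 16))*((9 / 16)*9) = 13365 / 64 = 208.83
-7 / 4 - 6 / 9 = -29 / 12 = -2.42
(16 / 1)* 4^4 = 4096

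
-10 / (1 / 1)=-10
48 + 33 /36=587 /12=48.92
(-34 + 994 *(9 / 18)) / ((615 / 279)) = 43059 / 205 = 210.04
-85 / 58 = -1.47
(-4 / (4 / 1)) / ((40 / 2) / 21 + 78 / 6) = -21 / 293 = -0.07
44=44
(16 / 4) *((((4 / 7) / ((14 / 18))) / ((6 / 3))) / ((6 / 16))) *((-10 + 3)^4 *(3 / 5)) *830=4685184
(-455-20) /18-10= -655 /18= -36.39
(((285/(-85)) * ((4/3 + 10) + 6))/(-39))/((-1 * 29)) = -76/1479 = -0.05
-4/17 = -0.24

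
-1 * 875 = -875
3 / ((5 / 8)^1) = 24 / 5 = 4.80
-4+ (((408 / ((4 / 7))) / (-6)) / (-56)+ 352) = 2801 / 8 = 350.12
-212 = -212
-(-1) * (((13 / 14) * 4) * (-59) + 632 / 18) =-11594 / 63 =-184.03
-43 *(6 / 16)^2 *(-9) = 3483 / 64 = 54.42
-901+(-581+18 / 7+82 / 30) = -155053 / 105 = -1476.70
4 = 4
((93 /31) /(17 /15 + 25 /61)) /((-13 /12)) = -8235 /4589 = -1.79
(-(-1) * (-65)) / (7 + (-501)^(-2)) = -16315065 / 1757008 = -9.29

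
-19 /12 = -1.58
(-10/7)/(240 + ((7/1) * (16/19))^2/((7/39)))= -1805/547848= -0.00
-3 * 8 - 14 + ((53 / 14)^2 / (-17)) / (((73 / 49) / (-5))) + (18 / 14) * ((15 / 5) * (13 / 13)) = -1088081 / 34748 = -31.31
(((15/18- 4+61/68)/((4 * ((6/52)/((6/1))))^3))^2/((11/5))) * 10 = 25867955463025/228888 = 113015778.30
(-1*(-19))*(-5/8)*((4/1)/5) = -19/2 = -9.50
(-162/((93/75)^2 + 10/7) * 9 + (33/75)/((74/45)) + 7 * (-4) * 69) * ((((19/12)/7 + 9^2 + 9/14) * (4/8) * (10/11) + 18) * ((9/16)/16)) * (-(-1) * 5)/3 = -593599704941769/75717576704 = -7839.66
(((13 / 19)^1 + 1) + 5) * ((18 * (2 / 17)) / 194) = 2286 / 31331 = 0.07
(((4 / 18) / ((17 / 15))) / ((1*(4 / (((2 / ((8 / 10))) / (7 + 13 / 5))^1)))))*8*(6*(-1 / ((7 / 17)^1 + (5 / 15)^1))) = -125 / 152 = -0.82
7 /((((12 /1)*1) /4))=2.33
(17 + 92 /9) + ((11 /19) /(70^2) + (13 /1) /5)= 24988139 /837900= 29.82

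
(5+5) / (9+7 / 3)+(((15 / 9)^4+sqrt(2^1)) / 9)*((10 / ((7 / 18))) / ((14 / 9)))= 90*sqrt(2) / 49+112865 / 7497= 17.65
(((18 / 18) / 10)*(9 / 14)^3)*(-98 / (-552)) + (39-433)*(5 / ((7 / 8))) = -115993357 / 51520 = -2251.42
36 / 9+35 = 39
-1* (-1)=1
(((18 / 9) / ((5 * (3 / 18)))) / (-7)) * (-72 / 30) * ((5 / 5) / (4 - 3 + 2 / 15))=432 / 595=0.73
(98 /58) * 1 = 49 /29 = 1.69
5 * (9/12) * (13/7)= 195/28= 6.96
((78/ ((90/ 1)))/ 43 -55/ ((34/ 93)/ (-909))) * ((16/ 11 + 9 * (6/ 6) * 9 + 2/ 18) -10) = 10772230257064/ 1085535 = 9923429.70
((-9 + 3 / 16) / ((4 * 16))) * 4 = -141 / 256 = -0.55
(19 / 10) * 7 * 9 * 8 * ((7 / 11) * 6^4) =789758.84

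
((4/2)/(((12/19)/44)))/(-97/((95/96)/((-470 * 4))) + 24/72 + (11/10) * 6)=1805/2387348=0.00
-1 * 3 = -3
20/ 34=10/ 17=0.59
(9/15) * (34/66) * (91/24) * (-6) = -1547/220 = -7.03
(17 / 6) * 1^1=17 / 6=2.83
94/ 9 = 10.44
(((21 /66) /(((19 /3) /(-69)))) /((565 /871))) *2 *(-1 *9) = 11358711 /118085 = 96.19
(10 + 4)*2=28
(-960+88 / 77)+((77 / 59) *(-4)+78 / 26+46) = -377927 / 413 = -915.08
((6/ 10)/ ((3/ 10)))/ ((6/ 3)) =1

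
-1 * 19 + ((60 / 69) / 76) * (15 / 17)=-141076 / 7429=-18.99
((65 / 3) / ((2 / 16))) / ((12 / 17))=2210 / 9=245.56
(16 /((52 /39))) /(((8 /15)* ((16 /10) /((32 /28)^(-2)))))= 11025 /1024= 10.77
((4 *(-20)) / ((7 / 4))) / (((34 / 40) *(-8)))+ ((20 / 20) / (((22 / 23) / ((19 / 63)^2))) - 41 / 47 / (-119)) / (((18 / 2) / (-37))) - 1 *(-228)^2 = -32636991099239 / 627903738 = -51977.70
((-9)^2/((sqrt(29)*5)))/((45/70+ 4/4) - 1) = 126*sqrt(29)/145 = 4.68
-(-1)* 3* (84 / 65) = 252 / 65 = 3.88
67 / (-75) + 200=14933 / 75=199.11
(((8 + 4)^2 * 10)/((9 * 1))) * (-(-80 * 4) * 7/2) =179200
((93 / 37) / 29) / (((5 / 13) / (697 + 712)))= 1703481 / 5365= 317.52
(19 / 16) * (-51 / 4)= -15.14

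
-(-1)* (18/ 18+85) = 86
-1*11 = -11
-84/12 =-7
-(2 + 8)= -10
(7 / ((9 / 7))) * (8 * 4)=1568 / 9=174.22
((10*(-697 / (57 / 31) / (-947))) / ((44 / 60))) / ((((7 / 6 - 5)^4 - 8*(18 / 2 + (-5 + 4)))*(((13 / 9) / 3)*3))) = 12601202400 / 506615784103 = 0.02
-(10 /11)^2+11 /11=21 /121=0.17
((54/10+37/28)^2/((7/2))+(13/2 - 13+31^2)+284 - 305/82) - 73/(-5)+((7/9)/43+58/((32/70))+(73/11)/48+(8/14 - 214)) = 28158449627059/23946476400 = 1175.89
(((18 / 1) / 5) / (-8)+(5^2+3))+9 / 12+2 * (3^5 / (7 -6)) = 5143 / 10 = 514.30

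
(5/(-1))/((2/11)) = -55/2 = -27.50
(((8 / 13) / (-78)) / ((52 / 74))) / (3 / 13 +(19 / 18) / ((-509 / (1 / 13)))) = -225996 / 4641923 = -0.05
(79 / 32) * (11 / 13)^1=869 / 416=2.09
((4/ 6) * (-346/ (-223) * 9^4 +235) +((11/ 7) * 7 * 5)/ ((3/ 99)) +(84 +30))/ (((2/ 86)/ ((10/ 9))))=2552274890/ 6021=423895.51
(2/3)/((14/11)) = 11/21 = 0.52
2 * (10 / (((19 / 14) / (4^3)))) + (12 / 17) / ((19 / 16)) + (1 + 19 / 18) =5498927 / 5814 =945.81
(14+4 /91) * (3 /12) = 639 /182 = 3.51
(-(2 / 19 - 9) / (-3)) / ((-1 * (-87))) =-169 / 4959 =-0.03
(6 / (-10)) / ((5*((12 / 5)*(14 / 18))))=-9 / 140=-0.06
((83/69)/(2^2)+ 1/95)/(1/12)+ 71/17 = 293872/37145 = 7.91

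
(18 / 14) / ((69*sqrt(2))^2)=0.00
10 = 10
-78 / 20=-39 / 10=-3.90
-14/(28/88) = -44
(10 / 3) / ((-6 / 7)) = -35 / 9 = -3.89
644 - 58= 586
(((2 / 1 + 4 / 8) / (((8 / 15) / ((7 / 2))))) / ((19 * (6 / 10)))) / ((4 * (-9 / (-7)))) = 6125 / 21888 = 0.28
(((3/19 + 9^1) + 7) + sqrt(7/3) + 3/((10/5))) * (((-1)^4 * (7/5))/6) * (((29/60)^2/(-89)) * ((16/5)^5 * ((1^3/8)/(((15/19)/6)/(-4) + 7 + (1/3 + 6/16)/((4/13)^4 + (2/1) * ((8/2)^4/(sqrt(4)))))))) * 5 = -67603166006345728/207750815626640625 - 3828495243280384 * sqrt(21)/623252446879921875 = -0.35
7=7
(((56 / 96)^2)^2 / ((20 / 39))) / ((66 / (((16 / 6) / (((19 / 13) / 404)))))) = 40982669 / 16251840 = 2.52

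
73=73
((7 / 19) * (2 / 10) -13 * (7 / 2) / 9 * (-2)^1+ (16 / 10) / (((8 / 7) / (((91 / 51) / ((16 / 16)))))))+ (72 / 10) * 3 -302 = -3891269 / 14535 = -267.72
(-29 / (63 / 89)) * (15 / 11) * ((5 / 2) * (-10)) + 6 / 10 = 1613818 / 1155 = 1397.25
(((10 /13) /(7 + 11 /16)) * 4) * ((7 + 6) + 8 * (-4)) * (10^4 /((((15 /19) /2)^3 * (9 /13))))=-1785923.97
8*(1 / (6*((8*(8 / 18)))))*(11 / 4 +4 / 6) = 41 / 32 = 1.28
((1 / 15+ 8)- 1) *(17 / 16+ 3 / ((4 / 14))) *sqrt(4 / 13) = 1961 *sqrt(13) / 156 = 45.32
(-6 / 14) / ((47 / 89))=-267 / 329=-0.81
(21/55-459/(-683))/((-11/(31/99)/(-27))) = 3681684/4545365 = 0.81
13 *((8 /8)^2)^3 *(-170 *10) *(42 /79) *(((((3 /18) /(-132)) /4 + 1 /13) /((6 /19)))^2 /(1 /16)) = -10690373999375 /966300192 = -11063.20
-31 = -31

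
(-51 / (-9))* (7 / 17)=7 / 3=2.33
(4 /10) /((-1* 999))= -2 /4995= -0.00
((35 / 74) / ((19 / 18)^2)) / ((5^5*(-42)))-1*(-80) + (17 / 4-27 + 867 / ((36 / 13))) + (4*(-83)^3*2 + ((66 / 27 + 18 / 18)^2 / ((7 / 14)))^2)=-250492438060024022 / 54772048125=-4573362.63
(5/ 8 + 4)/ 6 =37/ 48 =0.77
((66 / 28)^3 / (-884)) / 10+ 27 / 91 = 7161183 / 24256960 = 0.30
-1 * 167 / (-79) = 167 / 79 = 2.11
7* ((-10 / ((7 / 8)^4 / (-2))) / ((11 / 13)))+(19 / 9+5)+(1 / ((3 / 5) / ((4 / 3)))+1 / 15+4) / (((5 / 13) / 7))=342818869 / 848925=403.83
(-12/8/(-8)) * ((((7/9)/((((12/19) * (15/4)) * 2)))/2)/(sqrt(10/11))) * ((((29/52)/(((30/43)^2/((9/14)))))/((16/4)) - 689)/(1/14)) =-155.69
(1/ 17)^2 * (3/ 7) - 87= -175998/ 2023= -87.00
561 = 561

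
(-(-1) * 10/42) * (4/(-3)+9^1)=115/63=1.83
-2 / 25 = -0.08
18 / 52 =9 / 26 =0.35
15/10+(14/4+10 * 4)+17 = 62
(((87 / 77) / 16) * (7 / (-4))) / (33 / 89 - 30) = 2581 / 618816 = 0.00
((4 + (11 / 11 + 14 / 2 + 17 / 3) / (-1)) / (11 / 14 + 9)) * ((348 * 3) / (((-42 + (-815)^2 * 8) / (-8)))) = 565152 / 363992423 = 0.00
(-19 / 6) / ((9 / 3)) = -1.06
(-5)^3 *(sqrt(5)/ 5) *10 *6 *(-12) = 18000 *sqrt(5) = 40249.22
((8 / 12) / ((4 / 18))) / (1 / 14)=42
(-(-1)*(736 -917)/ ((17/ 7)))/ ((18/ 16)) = -10136/ 153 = -66.25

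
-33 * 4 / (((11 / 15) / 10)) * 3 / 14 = -2700 / 7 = -385.71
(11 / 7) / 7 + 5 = 256 / 49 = 5.22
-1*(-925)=925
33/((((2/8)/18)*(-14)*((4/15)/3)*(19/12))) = -160380/133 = -1205.86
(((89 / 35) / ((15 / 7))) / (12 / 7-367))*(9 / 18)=-623 / 383550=-0.00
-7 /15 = -0.47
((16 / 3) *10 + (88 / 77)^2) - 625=-83843 / 147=-570.36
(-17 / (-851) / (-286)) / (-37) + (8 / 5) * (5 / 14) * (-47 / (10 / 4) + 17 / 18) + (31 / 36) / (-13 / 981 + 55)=-445384419866861 / 43718662947960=-10.19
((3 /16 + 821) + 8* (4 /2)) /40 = 2679 /128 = 20.93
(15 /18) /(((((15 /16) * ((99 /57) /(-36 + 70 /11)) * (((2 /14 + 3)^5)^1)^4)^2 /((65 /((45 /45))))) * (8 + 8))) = 793866294993651089647999544674501370696317 /55326636508338049917442021178191888422308786252224747536384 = 0.00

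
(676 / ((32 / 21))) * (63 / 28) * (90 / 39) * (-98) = -1805895 / 8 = -225736.88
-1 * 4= -4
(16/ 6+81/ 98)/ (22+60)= 1027/ 24108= 0.04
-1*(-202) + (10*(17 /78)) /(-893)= 7034969 /34827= 202.00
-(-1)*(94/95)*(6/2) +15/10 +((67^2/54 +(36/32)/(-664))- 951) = -863.40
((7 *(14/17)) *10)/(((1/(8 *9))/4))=282240/17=16602.35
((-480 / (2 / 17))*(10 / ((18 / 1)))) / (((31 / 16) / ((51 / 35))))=-369920 / 217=-1704.70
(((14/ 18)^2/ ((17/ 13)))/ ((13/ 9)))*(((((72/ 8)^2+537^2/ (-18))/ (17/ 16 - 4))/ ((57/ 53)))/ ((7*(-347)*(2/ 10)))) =-473084360/ 142230789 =-3.33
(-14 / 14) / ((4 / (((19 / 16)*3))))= -0.89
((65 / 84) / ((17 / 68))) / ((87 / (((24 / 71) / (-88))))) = -65 / 475629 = -0.00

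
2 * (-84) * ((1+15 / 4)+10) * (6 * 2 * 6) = -178416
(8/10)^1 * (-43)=-34.40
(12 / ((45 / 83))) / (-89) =-332 / 1335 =-0.25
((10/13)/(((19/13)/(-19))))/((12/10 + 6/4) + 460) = -100/4627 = -0.02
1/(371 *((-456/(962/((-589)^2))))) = -481/29345353548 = -0.00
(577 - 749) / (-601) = 172 / 601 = 0.29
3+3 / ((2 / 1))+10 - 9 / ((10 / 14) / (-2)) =39.70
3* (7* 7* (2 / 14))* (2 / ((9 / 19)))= 88.67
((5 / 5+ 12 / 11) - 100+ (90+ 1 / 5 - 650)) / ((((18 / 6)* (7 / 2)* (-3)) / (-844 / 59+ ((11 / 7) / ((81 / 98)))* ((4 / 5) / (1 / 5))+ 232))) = 25965890128 / 5519745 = 4704.18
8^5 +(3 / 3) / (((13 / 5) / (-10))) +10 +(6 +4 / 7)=2983046 / 91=32780.73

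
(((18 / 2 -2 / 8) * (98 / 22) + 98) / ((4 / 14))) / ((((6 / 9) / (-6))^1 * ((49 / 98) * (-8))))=379701 / 352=1078.70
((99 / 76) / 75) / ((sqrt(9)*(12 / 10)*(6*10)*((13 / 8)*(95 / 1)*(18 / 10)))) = 11 / 38013300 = 0.00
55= 55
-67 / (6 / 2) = -67 / 3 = -22.33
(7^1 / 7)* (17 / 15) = 17 / 15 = 1.13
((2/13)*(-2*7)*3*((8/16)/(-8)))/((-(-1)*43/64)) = 336/559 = 0.60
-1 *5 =-5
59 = 59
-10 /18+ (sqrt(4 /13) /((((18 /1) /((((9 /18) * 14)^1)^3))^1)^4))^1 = -5 /9+ 13841287201 * sqrt(13) /682344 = 73137.73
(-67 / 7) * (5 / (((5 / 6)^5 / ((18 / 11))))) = -9377856 / 48125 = -194.86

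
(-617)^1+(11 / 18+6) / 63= -99937 / 162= -616.90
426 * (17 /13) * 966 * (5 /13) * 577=20182802220 /169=119424865.21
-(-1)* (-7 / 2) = -7 / 2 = -3.50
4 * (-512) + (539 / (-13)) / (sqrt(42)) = -2048 -77 * sqrt(42) / 78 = -2054.40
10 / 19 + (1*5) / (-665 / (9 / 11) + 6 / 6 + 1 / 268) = 19350850 / 37201981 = 0.52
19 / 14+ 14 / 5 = 291 / 70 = 4.16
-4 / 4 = -1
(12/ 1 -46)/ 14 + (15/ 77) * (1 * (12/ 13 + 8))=-691/ 1001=-0.69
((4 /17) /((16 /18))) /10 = 9 /340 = 0.03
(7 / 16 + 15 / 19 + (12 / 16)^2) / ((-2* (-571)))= 17 / 10849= 0.00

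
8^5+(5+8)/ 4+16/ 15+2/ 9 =5899057/ 180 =32772.54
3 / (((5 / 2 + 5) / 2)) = 4 / 5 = 0.80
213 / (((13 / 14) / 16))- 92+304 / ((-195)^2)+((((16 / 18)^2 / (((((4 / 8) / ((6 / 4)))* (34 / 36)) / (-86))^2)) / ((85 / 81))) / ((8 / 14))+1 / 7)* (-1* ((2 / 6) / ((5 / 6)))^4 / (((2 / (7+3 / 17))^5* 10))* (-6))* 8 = 8345010427252670148985996 / 1160482648036359375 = 7190982.51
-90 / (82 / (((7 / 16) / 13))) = -0.04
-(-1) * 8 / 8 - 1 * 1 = 0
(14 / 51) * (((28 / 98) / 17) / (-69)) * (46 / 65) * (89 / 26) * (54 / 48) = -89 / 488410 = -0.00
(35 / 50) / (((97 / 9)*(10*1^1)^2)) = 63 / 97000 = 0.00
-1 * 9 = -9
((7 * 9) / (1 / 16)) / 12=84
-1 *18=-18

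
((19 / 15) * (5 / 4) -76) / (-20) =893 / 240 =3.72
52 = 52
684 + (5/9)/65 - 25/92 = 7359743/10764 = 683.74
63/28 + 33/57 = 215/76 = 2.83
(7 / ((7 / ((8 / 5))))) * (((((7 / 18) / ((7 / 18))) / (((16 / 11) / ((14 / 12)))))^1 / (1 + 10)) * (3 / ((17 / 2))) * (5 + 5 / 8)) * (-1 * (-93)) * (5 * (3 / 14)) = 12555 / 544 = 23.08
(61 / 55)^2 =3721 / 3025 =1.23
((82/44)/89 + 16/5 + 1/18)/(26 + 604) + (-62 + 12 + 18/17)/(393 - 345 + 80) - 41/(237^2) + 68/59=134586704139733/173736420961950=0.77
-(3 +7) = -10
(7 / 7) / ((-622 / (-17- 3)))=10 / 311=0.03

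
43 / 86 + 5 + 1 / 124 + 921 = 114887 / 124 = 926.51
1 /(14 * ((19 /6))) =3 /133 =0.02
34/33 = 1.03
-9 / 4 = -2.25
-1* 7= -7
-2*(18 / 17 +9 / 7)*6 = -3348 / 119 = -28.13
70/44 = 35/22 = 1.59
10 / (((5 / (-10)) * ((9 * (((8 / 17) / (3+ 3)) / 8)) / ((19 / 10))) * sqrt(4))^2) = 208658 / 45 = 4636.84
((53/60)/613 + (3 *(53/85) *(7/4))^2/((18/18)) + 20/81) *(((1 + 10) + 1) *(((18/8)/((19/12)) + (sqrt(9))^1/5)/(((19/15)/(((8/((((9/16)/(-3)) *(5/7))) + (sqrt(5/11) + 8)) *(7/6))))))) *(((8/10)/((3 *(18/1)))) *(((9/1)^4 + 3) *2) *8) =-191484329348122058752/9712964694375 + 246758156376445952 *sqrt(55)/7122840775875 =-19457382.02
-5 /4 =-1.25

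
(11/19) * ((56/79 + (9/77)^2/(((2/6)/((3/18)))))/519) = 670447/839782482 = 0.00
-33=-33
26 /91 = 2 /7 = 0.29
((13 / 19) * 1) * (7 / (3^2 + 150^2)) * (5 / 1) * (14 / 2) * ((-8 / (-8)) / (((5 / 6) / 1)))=1274 / 142557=0.01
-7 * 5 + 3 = -32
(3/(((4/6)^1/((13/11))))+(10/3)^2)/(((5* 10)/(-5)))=-3253/1980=-1.64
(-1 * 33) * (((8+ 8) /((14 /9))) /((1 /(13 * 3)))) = -92664 /7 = -13237.71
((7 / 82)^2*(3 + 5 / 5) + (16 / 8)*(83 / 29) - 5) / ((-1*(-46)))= 18361 / 1121227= 0.02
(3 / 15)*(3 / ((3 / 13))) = 13 / 5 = 2.60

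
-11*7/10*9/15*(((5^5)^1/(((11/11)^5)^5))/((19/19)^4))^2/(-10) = 18046875/4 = 4511718.75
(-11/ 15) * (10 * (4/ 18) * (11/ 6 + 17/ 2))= -1364/ 81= -16.84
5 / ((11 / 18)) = 90 / 11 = 8.18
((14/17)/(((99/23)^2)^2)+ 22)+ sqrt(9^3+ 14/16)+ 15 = sqrt(11678)/4+ 60425406803/1633013217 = 64.02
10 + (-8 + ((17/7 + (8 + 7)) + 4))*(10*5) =4770/7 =681.43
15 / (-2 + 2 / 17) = -255 / 32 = -7.97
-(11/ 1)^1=-11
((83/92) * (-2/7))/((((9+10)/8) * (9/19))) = -332/1449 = -0.23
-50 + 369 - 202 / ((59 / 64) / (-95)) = 1246981 / 59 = 21135.27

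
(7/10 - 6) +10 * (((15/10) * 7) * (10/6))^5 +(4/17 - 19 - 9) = 22321751907/1360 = 16413052.87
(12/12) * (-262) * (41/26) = -5371/13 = -413.15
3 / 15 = 1 / 5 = 0.20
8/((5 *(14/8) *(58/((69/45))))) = 368/15225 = 0.02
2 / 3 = 0.67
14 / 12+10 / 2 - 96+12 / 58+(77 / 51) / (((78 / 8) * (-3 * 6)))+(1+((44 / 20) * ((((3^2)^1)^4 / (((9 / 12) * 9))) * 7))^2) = 5815928979195713 / 25956450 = 224064884.80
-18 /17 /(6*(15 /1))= -1 /85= -0.01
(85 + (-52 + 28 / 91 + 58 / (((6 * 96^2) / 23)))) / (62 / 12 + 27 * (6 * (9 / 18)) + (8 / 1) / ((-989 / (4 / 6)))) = 11848472195 / 30627777024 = 0.39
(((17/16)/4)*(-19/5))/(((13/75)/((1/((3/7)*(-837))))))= 11305/696384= 0.02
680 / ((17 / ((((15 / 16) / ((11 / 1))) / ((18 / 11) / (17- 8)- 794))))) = -75 / 17464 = -0.00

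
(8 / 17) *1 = 8 / 17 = 0.47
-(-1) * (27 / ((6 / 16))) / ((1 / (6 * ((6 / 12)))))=216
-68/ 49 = -1.39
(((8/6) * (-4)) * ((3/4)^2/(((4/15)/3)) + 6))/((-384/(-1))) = -263/1536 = -0.17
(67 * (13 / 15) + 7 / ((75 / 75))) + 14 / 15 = 66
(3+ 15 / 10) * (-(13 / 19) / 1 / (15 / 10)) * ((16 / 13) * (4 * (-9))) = 1728 / 19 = 90.95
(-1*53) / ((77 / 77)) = -53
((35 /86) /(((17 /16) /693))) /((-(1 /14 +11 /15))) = -40748400 /123539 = -329.84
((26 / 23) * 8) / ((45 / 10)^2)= 832 / 1863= 0.45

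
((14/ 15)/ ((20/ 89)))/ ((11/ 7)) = 4361/ 1650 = 2.64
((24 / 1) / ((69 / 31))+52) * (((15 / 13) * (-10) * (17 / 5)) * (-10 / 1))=7364400 / 299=24630.10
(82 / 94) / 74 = 41 / 3478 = 0.01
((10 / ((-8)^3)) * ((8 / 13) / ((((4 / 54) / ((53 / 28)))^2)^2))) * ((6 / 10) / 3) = -1024.97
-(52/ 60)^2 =-0.75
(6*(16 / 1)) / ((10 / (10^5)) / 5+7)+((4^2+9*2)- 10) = 4400008 / 116667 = 37.71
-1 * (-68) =68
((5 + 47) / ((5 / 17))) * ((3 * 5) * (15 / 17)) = 2340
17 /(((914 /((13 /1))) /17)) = 3757 /914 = 4.11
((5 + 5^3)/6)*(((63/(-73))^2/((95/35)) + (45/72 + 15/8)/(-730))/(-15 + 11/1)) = -1.47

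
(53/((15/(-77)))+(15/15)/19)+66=-58714/285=-206.01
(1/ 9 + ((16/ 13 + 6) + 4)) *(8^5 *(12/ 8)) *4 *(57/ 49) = 1652359168/ 637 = 2593970.44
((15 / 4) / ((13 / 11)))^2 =27225 / 2704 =10.07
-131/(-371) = 131/371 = 0.35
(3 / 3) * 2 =2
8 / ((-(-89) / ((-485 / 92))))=-970 / 2047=-0.47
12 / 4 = 3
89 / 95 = 0.94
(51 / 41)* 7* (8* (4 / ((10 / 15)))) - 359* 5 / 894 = 415.94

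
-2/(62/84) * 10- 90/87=-25290/899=-28.13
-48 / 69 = -16 / 23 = -0.70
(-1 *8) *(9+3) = -96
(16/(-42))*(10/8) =-10/21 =-0.48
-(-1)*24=24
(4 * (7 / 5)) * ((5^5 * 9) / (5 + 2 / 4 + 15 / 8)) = 1260000 / 59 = 21355.93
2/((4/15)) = 15/2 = 7.50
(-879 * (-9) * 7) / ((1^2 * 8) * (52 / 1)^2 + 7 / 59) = 3267243 / 1276295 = 2.56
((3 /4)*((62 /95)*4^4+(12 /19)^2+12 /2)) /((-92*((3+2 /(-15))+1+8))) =-1409031 /11823472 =-0.12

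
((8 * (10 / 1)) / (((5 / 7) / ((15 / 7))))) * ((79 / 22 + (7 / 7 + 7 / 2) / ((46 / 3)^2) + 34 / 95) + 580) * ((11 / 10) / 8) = 7747689579 / 402040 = 19270.94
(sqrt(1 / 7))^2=1 / 7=0.14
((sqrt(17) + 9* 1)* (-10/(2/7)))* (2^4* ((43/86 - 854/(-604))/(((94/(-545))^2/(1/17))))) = -6362275500/333559 - 706919500* sqrt(17)/333559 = -27812.11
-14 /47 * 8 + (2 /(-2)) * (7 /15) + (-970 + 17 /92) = -63087043 /64860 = -972.66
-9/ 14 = -0.64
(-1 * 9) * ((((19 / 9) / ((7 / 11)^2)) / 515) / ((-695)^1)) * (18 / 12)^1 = 6897 / 35076650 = 0.00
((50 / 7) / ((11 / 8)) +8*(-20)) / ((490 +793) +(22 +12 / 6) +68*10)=-11920 / 152999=-0.08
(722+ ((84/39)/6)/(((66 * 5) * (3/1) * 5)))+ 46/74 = 2580789184/3571425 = 722.62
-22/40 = -11/20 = -0.55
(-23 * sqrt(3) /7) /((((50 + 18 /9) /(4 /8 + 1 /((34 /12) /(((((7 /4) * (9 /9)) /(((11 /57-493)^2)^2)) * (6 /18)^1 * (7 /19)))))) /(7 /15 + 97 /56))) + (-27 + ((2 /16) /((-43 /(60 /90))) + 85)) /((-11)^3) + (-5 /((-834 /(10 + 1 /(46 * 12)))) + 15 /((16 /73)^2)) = 312.14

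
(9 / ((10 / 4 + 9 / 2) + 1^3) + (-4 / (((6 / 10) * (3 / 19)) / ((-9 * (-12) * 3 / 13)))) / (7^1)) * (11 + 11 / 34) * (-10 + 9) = 5974155 / 3536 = 1689.52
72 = 72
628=628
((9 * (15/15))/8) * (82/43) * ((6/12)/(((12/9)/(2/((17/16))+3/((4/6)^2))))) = 649809/93568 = 6.94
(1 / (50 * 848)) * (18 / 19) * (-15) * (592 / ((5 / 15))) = -2997 / 5035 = -0.60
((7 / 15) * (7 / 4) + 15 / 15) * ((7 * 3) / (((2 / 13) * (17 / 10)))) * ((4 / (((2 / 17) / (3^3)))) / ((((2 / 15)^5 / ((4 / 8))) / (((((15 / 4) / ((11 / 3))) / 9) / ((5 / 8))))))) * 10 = 1016852484375 / 352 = 2888785466.97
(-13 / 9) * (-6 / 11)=26 / 33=0.79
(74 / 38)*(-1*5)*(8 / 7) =-1480 / 133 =-11.13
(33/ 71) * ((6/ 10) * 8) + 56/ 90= 2.85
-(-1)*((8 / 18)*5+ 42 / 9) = 62 / 9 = 6.89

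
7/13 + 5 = 72/13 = 5.54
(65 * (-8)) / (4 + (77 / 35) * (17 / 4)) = -10400 / 267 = -38.95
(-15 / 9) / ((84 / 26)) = -65 / 126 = -0.52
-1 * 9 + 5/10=-17/2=-8.50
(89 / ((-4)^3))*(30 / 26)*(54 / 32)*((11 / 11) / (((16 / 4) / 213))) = -7677585 / 53248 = -144.19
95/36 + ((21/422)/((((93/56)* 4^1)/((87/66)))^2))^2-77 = -134291810601189889/1805941513364043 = -74.36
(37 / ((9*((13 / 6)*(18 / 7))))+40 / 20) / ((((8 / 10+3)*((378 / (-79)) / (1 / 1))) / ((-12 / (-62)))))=-12245 / 420147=-0.03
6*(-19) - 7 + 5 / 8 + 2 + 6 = -899 / 8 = -112.38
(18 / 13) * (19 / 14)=171 / 91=1.88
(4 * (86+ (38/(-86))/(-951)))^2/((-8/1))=-24736003622978/1672237449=-14792.16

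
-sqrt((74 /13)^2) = -74 /13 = -5.69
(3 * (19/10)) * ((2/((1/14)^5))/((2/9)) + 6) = 137952027/5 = 27590405.40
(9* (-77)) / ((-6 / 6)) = 693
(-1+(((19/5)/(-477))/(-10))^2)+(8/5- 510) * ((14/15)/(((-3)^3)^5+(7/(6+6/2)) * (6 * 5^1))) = -24485078368401289/24485903638447500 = -1.00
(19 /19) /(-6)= -1 /6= -0.17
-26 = -26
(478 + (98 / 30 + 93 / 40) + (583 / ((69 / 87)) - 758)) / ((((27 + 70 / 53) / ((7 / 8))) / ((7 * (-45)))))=-9906046143 / 2209472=-4483.44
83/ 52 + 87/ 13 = 431/ 52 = 8.29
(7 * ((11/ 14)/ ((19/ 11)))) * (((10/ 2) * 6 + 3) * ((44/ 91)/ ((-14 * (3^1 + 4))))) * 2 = -87846/ 84721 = -1.04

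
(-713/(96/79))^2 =3172730929/9216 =344263.34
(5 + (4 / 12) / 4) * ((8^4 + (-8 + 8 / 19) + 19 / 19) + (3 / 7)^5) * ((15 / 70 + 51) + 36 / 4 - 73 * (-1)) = 2769253.76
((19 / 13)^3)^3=322687697779 / 10604499373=30.43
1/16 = 0.06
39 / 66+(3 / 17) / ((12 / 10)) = 138 / 187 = 0.74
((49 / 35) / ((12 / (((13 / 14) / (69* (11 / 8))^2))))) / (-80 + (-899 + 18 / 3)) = -104 / 8407902195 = -0.00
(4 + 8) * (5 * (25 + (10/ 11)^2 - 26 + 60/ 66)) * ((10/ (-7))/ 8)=-6675/ 847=-7.88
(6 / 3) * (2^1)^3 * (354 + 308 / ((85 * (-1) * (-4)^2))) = 481132 / 85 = 5660.38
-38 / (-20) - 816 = -814.10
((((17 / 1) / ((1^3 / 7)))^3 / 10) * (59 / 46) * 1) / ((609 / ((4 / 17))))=835499 / 10005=83.51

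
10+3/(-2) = 17/2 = 8.50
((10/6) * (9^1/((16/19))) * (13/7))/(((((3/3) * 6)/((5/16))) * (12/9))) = 18525/14336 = 1.29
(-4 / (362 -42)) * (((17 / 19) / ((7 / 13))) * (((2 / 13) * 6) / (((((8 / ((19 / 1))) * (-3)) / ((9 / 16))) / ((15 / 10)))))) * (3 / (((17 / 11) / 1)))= 891 / 35840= 0.02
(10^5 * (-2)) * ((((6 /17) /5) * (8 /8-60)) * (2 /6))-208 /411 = 1939916464 /6987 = 277646.55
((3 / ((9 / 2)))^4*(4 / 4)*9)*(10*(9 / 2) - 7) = 608 / 9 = 67.56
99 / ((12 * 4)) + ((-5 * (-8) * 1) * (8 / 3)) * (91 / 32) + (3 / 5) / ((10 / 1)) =366547 / 1200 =305.46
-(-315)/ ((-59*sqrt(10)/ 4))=-126*sqrt(10)/ 59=-6.75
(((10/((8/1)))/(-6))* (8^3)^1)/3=-320/9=-35.56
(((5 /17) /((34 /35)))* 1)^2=30625 /334084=0.09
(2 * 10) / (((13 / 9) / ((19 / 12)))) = 21.92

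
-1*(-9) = 9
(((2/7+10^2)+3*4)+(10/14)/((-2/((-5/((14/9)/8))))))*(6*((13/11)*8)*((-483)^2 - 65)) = 866205130752/539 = 1607059611.78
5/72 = 0.07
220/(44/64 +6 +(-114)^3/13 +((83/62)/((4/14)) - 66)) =-1418560/735198059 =-0.00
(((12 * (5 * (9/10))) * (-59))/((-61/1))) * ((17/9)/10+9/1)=146379/305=479.93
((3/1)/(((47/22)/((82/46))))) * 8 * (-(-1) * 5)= 108240/1081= 100.13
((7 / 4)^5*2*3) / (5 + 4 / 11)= 554631 / 30208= 18.36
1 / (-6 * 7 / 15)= -5 / 14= -0.36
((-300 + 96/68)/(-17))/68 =1269/4913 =0.26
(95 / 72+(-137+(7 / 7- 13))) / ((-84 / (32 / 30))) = 1519 / 810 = 1.88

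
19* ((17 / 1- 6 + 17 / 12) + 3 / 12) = 722 / 3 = 240.67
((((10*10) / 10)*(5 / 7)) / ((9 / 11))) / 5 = 110 / 63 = 1.75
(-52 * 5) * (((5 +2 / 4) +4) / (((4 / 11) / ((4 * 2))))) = -54340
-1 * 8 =-8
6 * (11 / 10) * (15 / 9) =11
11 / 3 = 3.67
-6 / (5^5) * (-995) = 1194 / 625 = 1.91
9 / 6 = 3 / 2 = 1.50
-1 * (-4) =4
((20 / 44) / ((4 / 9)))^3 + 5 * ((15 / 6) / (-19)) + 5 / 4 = 2689695 / 1618496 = 1.66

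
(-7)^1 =-7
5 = 5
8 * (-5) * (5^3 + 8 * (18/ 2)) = -7880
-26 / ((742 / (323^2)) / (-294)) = 56963634 / 53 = 1074785.55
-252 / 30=-42 / 5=-8.40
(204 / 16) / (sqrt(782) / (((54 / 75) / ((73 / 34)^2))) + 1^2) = -162364824 / 408211979879 + 1039554675 * sqrt(782) / 408211979879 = 0.07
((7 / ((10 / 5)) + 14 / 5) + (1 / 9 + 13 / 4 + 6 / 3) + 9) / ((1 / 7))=26033 / 180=144.63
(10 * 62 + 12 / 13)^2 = 65157184 / 169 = 385545.47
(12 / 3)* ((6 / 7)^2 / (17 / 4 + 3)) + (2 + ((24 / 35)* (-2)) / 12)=2.29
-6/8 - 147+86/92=-13507/92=-146.82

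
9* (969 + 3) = 8748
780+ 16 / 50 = 19508 / 25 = 780.32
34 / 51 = 2 / 3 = 0.67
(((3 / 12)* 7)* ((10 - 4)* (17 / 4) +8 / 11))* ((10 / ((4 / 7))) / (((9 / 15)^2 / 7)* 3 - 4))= -208.86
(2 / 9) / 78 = 1 / 351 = 0.00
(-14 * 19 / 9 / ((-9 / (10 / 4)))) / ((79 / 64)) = 42560 / 6399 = 6.65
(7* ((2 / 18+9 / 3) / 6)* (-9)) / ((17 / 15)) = -490 / 17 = -28.82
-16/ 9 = -1.78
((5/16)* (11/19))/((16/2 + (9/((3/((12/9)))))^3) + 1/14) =385/153368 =0.00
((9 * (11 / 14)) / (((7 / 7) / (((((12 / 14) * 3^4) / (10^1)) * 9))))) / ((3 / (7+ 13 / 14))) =1167.78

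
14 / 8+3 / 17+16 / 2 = 675 / 68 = 9.93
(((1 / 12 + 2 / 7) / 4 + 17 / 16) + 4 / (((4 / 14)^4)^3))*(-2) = -290667056053 / 10752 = -27033766.37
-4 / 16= -1 / 4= -0.25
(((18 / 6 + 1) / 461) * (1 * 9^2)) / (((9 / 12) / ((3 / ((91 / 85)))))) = 110160 / 41951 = 2.63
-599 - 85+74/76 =-25955/38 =-683.03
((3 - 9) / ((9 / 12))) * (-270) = 2160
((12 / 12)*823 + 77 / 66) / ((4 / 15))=24725 / 8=3090.62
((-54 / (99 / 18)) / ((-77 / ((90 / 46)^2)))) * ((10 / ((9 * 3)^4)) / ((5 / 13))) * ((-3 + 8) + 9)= 5200 / 15554187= 0.00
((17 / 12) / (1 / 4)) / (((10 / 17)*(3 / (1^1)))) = 289 / 90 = 3.21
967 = 967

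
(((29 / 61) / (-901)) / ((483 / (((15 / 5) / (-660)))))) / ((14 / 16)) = 58 / 10220272755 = 0.00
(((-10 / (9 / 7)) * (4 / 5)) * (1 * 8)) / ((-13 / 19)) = 8512 / 117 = 72.75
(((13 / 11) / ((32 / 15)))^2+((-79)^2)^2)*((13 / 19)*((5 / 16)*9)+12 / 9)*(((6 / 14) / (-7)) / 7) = -1109796.41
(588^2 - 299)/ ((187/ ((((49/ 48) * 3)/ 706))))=16926805/ 2112352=8.01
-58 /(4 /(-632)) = 9164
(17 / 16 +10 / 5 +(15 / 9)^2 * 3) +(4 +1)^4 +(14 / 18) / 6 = 274979 / 432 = 636.53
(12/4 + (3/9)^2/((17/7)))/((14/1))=233/1071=0.22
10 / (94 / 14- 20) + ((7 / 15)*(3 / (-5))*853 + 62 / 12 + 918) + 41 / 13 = 41512697 / 60450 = 686.73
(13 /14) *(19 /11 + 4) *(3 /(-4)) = -351 /88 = -3.99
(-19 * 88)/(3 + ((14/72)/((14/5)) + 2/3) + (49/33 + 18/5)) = -6621120/34931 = -189.55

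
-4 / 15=-0.27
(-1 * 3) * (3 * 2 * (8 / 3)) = -48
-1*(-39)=39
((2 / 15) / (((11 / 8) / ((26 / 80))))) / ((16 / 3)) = 13 / 2200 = 0.01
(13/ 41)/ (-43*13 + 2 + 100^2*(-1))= -13/ 432837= -0.00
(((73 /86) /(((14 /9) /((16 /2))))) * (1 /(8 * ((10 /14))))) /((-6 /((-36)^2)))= -35478 /215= -165.01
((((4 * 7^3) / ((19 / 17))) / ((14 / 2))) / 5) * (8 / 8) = 3332 / 95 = 35.07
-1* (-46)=46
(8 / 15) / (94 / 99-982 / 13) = -858 / 119995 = -0.01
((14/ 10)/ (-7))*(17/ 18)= -17/ 90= -0.19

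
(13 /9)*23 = 299 /9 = 33.22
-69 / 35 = -1.97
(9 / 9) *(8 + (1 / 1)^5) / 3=3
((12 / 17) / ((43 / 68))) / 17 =48 / 731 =0.07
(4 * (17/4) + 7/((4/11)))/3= 145/12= 12.08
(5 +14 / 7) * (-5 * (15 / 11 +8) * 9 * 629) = -20407905 / 11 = -1855264.09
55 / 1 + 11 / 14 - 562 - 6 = -7171 / 14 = -512.21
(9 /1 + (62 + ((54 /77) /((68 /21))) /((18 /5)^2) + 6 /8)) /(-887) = -107363 /1326952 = -0.08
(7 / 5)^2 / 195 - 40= -194951 / 4875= -39.99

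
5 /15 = 1 /3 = 0.33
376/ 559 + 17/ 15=15143/ 8385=1.81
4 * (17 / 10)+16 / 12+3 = 11.13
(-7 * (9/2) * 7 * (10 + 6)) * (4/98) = -144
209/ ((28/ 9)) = 1881/ 28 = 67.18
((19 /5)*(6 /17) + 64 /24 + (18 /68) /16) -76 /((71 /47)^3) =-18.02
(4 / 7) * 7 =4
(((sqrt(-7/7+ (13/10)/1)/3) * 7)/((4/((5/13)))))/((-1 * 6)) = -7 * sqrt(30)/1872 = -0.02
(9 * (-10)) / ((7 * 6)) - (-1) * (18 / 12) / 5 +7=361 / 70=5.16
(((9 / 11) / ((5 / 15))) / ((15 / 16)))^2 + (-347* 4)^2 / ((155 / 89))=103735404496 / 93775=1106215.99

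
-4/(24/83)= -83/6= -13.83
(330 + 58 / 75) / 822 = 0.40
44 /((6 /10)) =220 /3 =73.33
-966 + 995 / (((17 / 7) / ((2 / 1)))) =-2492 / 17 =-146.59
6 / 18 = 1 / 3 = 0.33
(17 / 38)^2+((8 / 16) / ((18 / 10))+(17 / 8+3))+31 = 951383 / 25992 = 36.60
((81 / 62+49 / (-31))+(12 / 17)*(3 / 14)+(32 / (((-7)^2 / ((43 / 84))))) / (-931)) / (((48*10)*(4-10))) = 24898375 / 581605024896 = 0.00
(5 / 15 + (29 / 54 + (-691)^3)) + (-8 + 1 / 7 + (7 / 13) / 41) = -329939377.97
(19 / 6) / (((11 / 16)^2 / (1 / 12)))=608 / 1089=0.56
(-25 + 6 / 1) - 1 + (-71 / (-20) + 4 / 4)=-309 / 20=-15.45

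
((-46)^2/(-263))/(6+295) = -2116/79163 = -0.03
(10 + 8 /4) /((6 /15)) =30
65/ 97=0.67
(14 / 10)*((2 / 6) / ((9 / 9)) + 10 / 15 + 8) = 63 / 5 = 12.60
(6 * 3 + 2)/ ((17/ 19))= 380/ 17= 22.35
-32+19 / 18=-557 / 18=-30.94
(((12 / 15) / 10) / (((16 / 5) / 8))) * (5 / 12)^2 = 5 / 144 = 0.03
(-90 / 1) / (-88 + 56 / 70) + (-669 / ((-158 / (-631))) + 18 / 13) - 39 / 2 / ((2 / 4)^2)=-307546500 / 111943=-2747.35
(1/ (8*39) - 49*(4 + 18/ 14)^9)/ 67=-40548062815240481/ 17215342872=-2355344.48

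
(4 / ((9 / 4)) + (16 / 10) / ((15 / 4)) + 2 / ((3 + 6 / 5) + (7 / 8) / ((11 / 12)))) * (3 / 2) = 18374 / 4725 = 3.89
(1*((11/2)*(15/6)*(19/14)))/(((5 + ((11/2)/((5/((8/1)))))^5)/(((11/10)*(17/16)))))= 122134375/295557873408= 0.00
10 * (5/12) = 25/6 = 4.17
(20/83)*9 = 180/83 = 2.17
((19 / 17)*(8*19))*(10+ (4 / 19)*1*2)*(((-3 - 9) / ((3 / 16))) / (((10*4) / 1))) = -240768 / 85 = -2832.56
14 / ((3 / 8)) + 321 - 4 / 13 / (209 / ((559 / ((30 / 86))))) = 371993 / 1045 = 355.97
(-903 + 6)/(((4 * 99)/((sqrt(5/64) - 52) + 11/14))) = 115.37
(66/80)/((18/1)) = 11/240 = 0.05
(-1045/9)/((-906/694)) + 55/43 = 90.22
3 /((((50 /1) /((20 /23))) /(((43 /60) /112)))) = 43 /128800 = 0.00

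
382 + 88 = 470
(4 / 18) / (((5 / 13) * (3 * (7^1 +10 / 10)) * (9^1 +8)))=0.00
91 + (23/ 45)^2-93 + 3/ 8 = -22093/ 16200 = -1.36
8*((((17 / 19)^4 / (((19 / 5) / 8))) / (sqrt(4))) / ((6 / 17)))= 113588560 / 7428297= 15.29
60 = 60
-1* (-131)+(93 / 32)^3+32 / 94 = 240081643 / 1540096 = 155.89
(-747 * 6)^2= 20088324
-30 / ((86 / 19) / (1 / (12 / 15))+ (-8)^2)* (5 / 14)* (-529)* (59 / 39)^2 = 4373441375 / 22798776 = 191.83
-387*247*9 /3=-286767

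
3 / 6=0.50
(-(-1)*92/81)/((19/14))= 1288/1539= 0.84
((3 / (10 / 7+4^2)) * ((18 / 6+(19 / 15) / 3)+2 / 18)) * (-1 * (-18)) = 3339 / 305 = 10.95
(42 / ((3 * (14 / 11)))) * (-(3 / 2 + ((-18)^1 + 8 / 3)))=152.17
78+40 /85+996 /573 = 80.21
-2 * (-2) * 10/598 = 20/299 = 0.07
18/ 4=9/ 2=4.50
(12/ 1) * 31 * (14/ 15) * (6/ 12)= 868/ 5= 173.60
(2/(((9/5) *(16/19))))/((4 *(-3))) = -95/864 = -0.11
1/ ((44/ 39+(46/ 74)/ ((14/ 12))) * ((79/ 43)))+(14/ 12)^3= 274225777/ 143149896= 1.92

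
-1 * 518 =-518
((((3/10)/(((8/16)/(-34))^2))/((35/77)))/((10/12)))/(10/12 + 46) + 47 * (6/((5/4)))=10670856/35125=303.80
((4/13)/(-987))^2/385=16/63384305985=0.00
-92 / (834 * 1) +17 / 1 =7043 / 417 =16.89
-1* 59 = -59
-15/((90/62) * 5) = -31/15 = -2.07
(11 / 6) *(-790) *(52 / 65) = -3476 / 3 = -1158.67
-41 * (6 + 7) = -533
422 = 422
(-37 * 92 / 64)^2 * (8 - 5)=2172603 / 256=8486.73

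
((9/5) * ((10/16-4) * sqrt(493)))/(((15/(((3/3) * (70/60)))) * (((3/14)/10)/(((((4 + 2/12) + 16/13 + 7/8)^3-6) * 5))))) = -358326539725 * sqrt(493)/13498368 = -589414.98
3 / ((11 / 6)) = 18 / 11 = 1.64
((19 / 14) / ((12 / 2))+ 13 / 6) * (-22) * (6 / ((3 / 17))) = -12529 / 7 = -1789.86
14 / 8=7 / 4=1.75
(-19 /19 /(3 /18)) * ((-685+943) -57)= -1206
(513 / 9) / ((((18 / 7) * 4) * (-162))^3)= -6517 / 528958107648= -0.00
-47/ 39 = -1.21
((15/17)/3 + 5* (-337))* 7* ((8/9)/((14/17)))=-114560/9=-12728.89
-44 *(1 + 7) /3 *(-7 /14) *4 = 234.67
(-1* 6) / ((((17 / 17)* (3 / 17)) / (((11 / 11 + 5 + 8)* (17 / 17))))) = -476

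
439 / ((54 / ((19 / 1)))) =8341 / 54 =154.46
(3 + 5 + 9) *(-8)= -136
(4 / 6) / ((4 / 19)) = 19 / 6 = 3.17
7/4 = 1.75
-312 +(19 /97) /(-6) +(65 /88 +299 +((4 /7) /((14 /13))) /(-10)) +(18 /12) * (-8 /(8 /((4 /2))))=-96286909 /6273960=-15.35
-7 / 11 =-0.64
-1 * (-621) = 621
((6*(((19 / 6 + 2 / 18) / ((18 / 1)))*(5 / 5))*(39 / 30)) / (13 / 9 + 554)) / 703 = 767 / 210857820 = 0.00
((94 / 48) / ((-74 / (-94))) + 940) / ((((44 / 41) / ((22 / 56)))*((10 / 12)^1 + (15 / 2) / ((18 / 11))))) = 63.70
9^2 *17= 1377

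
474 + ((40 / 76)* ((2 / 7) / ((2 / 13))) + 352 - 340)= 486.98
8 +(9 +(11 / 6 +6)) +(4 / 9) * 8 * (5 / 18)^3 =326863 / 13122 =24.91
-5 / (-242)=5 / 242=0.02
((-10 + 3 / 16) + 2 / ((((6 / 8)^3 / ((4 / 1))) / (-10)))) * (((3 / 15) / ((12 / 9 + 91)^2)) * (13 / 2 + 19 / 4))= -258477 / 4910656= -0.05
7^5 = 16807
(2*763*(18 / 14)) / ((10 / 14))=13734 / 5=2746.80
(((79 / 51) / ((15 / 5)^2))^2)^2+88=3906049521049 / 44386483761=88.00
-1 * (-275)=275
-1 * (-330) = 330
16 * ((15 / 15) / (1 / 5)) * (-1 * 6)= -480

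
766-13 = 753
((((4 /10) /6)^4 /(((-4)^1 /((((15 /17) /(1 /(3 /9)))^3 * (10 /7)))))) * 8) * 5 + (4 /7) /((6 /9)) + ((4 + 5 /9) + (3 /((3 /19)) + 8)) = 90291094 /2785671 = 32.41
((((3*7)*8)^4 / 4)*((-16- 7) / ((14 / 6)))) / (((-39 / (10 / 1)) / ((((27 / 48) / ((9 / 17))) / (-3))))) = -2317472640 / 13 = -178267126.15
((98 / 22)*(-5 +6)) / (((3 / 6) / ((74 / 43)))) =7252 / 473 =15.33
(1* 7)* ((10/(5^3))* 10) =28/5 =5.60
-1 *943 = -943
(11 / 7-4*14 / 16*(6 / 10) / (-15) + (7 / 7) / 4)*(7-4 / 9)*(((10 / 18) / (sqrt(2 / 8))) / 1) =14.29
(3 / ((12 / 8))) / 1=2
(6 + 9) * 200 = 3000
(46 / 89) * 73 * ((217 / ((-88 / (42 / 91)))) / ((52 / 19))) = -20767551 / 1323608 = -15.69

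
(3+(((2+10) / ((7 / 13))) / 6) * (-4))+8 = -27 / 7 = -3.86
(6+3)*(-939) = -8451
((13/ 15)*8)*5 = 104/ 3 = 34.67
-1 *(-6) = 6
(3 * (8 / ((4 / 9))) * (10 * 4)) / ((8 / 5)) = 1350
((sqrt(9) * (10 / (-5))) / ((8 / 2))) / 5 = -3 / 10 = -0.30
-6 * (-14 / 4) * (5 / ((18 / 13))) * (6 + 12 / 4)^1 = 1365 / 2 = 682.50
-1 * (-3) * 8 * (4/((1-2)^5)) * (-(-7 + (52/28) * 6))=2784/7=397.71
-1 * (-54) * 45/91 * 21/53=7290/689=10.58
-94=-94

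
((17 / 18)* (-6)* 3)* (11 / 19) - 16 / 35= -6849 / 665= -10.30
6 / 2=3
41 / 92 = 0.45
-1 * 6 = -6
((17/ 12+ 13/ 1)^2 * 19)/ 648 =568651/ 93312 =6.09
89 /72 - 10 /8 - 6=-433 /72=-6.01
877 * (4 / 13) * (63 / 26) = 110502 / 169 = 653.86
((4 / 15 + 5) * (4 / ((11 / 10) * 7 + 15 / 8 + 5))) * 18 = 15168 / 583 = 26.02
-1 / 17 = -0.06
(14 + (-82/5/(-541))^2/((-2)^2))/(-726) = -34146677/1770720050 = -0.02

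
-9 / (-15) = 3 / 5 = 0.60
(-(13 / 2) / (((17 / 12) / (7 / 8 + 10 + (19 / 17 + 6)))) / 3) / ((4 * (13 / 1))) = -2447 / 4624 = -0.53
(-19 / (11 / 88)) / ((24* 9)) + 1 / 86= -0.69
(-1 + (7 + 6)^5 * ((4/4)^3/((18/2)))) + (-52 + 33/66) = 741641/18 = 41202.28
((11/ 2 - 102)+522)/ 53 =851/ 106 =8.03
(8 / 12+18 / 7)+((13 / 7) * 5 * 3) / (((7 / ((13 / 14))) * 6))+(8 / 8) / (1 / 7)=44675 / 4116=10.85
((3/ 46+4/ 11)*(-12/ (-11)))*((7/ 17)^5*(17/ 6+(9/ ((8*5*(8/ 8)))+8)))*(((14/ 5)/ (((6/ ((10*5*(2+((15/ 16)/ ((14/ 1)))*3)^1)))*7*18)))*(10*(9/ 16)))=100251486055/ 714052432896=0.14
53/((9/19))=1007/9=111.89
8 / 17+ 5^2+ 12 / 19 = 8431 / 323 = 26.10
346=346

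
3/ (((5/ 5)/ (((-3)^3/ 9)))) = -9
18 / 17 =1.06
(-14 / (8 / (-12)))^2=441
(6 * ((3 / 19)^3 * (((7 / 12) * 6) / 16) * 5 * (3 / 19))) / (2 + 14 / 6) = 25515 / 27106768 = 0.00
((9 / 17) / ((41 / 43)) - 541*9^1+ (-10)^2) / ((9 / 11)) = -36559666 / 6273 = -5828.10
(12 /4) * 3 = 9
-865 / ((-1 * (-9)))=-865 / 9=-96.11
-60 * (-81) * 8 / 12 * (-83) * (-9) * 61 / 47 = 3141214.47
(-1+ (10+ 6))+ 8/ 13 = 203/ 13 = 15.62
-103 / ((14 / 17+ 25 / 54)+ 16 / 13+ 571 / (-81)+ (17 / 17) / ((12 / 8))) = 3687606 / 138391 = 26.65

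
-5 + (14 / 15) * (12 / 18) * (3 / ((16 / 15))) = -13 / 4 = -3.25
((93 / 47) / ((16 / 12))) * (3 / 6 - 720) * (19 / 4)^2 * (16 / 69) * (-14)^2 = -2367265803 / 2162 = -1094942.55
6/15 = 2/5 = 0.40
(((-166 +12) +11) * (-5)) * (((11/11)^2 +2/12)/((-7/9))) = -2145/2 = -1072.50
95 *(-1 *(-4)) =380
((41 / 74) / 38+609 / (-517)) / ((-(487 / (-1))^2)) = 1691311 / 344797240876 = 0.00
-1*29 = -29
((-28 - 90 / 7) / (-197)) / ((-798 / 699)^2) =7763327 / 48786262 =0.16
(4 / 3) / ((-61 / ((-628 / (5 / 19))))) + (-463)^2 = 196195363 / 915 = 214421.16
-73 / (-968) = 73 / 968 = 0.08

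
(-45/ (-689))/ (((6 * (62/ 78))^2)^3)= 16708185/ 3010412485952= 0.00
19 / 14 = 1.36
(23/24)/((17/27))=207/136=1.52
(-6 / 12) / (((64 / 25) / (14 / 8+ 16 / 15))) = -845 / 1536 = -0.55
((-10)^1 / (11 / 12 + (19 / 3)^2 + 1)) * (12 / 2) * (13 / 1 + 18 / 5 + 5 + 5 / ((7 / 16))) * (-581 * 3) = 82186.79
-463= -463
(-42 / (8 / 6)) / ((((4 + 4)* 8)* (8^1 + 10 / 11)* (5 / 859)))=-85041 / 8960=-9.49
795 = 795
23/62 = 0.37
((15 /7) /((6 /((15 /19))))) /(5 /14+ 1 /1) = 75 /361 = 0.21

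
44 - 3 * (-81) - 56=231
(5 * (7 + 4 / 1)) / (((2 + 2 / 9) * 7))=99 / 28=3.54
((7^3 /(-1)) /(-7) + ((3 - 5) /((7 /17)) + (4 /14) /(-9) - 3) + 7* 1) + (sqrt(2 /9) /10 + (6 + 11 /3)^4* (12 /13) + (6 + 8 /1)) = sqrt(2) /30 + 2850925 /351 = 8122.34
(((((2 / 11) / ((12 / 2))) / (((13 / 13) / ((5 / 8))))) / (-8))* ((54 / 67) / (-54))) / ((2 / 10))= 25 / 141504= 0.00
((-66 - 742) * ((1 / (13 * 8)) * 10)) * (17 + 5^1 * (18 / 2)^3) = -3698620 / 13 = -284509.23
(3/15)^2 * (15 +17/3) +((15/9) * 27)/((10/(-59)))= -39701/150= -264.67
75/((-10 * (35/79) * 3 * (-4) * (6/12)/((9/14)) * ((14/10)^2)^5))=6943359375/110730297608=0.06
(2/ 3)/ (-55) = -2/ 165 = -0.01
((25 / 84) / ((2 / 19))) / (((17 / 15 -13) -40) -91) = -0.02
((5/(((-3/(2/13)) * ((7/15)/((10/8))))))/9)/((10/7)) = -25/468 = -0.05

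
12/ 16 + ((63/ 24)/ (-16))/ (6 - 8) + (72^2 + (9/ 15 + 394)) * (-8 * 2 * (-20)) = 456999125/ 256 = 1785152.83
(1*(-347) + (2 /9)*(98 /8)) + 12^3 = 24907 /18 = 1383.72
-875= -875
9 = 9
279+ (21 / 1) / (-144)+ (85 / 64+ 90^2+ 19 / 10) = 8046799 / 960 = 8382.08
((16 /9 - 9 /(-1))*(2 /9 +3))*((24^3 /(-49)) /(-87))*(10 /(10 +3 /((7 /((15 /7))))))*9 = 99328 /107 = 928.30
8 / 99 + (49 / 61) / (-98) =0.07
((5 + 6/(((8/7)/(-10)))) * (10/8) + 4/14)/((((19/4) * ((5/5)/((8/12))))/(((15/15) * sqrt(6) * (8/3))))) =-8824 * sqrt(6)/399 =-54.17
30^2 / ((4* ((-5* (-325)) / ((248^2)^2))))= 34044678144 / 65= 523764279.14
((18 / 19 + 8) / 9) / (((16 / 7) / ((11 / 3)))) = 6545 / 4104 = 1.59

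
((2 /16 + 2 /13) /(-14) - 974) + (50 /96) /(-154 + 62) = -974.03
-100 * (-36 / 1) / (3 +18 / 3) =400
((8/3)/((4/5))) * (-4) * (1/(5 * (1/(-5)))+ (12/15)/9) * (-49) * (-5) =80360/27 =2976.30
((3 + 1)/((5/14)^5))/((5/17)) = 36572032/15625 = 2340.61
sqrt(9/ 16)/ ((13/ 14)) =21/ 26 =0.81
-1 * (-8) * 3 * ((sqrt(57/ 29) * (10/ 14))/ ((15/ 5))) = 40 * sqrt(1653)/ 203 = 8.01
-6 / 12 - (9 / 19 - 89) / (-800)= -4641 / 7600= -0.61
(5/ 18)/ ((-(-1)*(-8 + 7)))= -5/ 18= -0.28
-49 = -49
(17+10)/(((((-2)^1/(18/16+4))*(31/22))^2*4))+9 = 31.32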